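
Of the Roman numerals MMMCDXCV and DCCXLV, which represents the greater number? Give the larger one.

MMMCDXCV = 3495
DCCXLV = 745
3495 is larger

MMMCDXCV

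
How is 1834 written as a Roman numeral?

Convert 1834 to Roman numerals:
  1834 contains 1×1000 (M)
  834 contains 1×500 (D)
  334 contains 3×100 (CCC)
  34 contains 3×10 (XXX)
  4 contains 1×4 (IV)

MDCCCXXXIV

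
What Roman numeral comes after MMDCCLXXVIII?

MMDCCLXXVIII = 2778; next is 2779

MMDCCLXXIX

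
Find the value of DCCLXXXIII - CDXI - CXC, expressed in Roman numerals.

DCCLXXXIII = 783, CDXI = 411, CXC = 190
783 - 411 = 372
372 - 190 = 182

CLXXXII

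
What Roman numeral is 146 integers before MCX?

MCX = 1110
1110 - 146 = 964

CMLXIV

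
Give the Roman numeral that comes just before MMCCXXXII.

MMCCXXXII = 2232; previous is 2231

MMCCXXXI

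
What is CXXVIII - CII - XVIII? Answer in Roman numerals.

CXXVIII = 128, CII = 102, XVIII = 18
128 - 102 = 26
26 - 18 = 8

VIII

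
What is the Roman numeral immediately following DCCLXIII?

DCCLXIII = 763; next is 764

DCCLXIV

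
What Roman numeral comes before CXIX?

CXIX = 119; previous is 118

CXVIII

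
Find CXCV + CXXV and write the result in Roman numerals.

CXCV = 195
CXXV = 125
195 + 125 = 320

CCCXX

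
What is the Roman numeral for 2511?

Convert 2511 to Roman numerals:
  2511 contains 2×1000 (MM)
  511 contains 1×500 (D)
  11 contains 1×10 (X)
  1 contains 1×1 (I)

MMDXI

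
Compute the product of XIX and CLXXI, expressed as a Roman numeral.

XIX = 19
CLXXI = 171
19 × 171 = 3249

MMMCCXLIX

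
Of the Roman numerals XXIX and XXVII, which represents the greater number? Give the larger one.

XXIX = 29
XXVII = 27
29 is larger

XXIX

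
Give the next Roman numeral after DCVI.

DCVI = 606; next is 607

DCVII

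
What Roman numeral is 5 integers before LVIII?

LVIII = 58
58 - 5 = 53

LIII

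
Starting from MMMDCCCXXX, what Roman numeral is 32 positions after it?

MMMDCCCXXX = 3830
3830 + 32 = 3862

MMMDCCCLXII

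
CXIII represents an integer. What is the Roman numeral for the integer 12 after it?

CXIII = 113
113 + 12 = 125

CXXV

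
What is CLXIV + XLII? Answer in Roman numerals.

CLXIV = 164
XLII = 42
164 + 42 = 206

CCVI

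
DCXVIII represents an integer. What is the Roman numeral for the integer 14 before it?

DCXVIII = 618
618 - 14 = 604

DCIV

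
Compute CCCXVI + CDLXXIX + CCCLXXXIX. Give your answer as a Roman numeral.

CCCXVI = 316, CDLXXIX = 479, CCCLXXXIX = 389
316 + 479 = 795
795 + 389 = 1184

MCLXXXIV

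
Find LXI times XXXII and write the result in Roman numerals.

LXI = 61
XXXII = 32
61 × 32 = 1952

MCMLII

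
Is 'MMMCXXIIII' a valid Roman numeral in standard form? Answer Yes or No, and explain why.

'MMMCXXIIII': More than 3 consecutive I's

No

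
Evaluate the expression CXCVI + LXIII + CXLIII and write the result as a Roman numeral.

CXCVI = 196, LXIII = 63, CXLIII = 143
196 + 63 = 259
259 + 143 = 402

CDII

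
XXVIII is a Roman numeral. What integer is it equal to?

XXVIII: X=10, X=10, V=5, I=1, I=1, I=1
10 + 10 + 5 + 1 + 1 + 1 = 28

28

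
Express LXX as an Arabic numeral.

LXX: L=50, X=10, X=10
50 + 10 + 10 = 70

70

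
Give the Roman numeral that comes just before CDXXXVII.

CDXXXVII = 437, so the previous integer is 437 - 1 = 436

CDXXXVI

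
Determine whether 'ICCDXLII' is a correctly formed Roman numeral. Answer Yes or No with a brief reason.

'ICCDXLII': Invalid subtractive combination: IC

No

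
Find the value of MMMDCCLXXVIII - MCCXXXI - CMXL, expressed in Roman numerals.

MMMDCCLXXVIII = 3778, MCCXXXI = 1231, CMXL = 940
3778 - 1231 = 2547
2547 - 940 = 1607

MDCVII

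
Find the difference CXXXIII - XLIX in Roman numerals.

CXXXIII = 133
XLIX = 49
133 - 49 = 84

LXXXIV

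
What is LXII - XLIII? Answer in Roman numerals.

LXII = 62
XLIII = 43
62 - 43 = 19

XIX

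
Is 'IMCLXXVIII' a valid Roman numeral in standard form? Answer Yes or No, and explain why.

'IMCLXXVIII': Invalid subtractive combination: IM

No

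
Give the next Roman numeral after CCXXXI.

CCXXXI = 231; next is 232

CCXXXII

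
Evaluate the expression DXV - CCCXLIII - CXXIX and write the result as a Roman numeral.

DXV = 515, CCCXLIII = 343, CXXIX = 129
515 - 343 = 172
172 - 129 = 43

XLIII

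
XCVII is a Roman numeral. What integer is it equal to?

XCVII: XC=90, V=5, I=1, I=1
90 + 5 + 1 + 1 = 97

97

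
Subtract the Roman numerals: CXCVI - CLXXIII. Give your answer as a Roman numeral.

CXCVI = 196
CLXXIII = 173
196 - 173 = 23

XXIII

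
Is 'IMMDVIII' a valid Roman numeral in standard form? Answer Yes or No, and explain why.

'IMMDVIII': Invalid subtractive combination: IM

No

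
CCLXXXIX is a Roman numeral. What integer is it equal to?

CCLXXXIX: C=100, C=100, L=50, X=10, X=10, X=10, IX=9
100 + 100 + 50 + 10 + 10 + 10 + 9 = 289

289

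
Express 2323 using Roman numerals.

Convert 2323 to Roman numerals:
  2323 contains 2×1000 (MM)
  323 contains 3×100 (CCC)
  23 contains 2×10 (XX)
  3 contains 3×1 (III)

MMCCCXXIII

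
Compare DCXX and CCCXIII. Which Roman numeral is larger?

DCXX = 620
CCCXIII = 313
620 is larger

DCXX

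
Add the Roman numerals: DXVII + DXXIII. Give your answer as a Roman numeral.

DXVII = 517
DXXIII = 523
517 + 523 = 1040

MXL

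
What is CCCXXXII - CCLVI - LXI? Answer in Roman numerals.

CCCXXXII = 332, CCLVI = 256, LXI = 61
332 - 256 = 76
76 - 61 = 15

XV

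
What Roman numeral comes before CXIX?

CXIX = 119; previous is 118

CXVIII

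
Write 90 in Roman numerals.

Convert 90 to Roman numerals:
  90 contains 1×90 (XC)

XC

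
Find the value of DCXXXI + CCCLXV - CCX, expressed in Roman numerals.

DCXXXI = 631, CCCLXV = 365, CCX = 210
631 + 365 = 996
996 - 210 = 786

DCCLXXXVI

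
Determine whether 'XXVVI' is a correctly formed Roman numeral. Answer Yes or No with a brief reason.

'XXVVI': V should not appear more than once

No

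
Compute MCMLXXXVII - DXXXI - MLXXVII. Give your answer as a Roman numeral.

MCMLXXXVII = 1987, DXXXI = 531, MLXXVII = 1077
1987 - 531 = 1456
1456 - 1077 = 379

CCCLXXIX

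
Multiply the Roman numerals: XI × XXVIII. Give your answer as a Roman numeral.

XI = 11
XXVIII = 28
11 × 28 = 308

CCCVIII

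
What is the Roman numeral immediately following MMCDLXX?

MMCDLXX = 2470; next is 2471

MMCDLXXI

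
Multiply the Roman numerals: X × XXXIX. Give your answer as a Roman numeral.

X = 10
XXXIX = 39
10 × 39 = 390

CCCXC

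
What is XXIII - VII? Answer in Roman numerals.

XXIII = 23
VII = 7
23 - 7 = 16

XVI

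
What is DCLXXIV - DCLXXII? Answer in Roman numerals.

DCLXXIV = 674
DCLXXII = 672
674 - 672 = 2

II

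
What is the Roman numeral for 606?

Convert 606 to Roman numerals:
  606 contains 1×500 (D)
  106 contains 1×100 (C)
  6 contains 1×5 (V)
  1 contains 1×1 (I)

DCVI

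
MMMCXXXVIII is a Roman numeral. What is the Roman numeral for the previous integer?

MMMCXXXVIII = 3138, so the previous integer is 3138 - 1 = 3137

MMMCXXXVII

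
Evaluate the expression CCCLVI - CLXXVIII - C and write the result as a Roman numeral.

CCCLVI = 356, CLXXVIII = 178, C = 100
356 - 178 = 178
178 - 100 = 78

LXXVIII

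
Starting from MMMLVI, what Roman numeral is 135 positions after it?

MMMLVI = 3056
3056 + 135 = 3191

MMMCXCI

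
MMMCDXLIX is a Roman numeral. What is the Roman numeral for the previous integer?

MMMCDXLIX = 3449; previous is 3448

MMMCDXLVIII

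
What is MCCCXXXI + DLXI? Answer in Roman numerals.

MCCCXXXI = 1331
DLXI = 561
1331 + 561 = 1892

MDCCCXCII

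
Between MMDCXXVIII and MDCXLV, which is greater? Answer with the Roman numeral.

MMDCXXVIII = 2628
MDCXLV = 1645
2628 is larger

MMDCXXVIII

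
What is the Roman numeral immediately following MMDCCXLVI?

MMDCCXLVI = 2746, so the next integer is 2746 + 1 = 2747

MMDCCXLVII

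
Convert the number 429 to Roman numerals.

Convert 429 to Roman numerals:
  429 contains 1×400 (CD)
  29 contains 2×10 (XX)
  9 contains 1×9 (IX)

CDXXIX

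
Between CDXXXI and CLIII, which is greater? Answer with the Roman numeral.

CDXXXI = 431
CLIII = 153
431 is larger

CDXXXI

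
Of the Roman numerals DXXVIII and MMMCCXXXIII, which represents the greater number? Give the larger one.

DXXVIII = 528
MMMCCXXXIII = 3233
3233 is larger

MMMCCXXXIII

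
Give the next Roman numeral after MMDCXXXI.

MMDCXXXI = 2631; next is 2632

MMDCXXXII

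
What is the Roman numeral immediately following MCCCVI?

MCCCVI = 1306; next is 1307

MCCCVII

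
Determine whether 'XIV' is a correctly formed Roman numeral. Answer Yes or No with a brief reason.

'XIV': Check the rules: uses only the symbols I, V, X, L, C, D, M; no symbol is repeated more than three times in a row; V, L and D each appear at most once; the only place a smaller symbol precedes a larger one is the allowed subtractive pair IV, the symbol right after such a pair (if any) is smaller than the pair's first symbol, and otherwise the values never increase from left to right. Value: X (10) + IV (4) = 14. So it is a valid standard Roman numeral.

Yes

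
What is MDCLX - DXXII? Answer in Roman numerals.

MDCLX = 1660
DXXII = 522
1660 - 522 = 1138

MCXXXVIII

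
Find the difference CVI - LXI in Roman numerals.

CVI = 106
LXI = 61
106 - 61 = 45

XLV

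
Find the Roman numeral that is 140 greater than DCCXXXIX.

DCCXXXIX = 739
739 + 140 = 879

DCCCLXXIX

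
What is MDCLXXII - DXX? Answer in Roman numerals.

MDCLXXII = 1672
DXX = 520
1672 - 520 = 1152

MCLII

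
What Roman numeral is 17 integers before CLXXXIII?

CLXXXIII = 183
183 - 17 = 166

CLXVI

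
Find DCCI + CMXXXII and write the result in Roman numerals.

DCCI = 701
CMXXXII = 932
701 + 932 = 1633

MDCXXXIII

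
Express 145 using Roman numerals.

Convert 145 to Roman numerals:
  145 contains 1×100 (C)
  45 contains 1×40 (XL)
  5 contains 1×5 (V)

CXLV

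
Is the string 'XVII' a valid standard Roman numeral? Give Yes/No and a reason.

'XVII': Check the rules: uses only the symbols I, V, X, L, C, D, M; no symbol is repeated more than three times in a row; V, L and D each appear at most once; no smaller symbol precedes a larger one (values never increase from left to right). Value: X (10) + V (5) + I (1) + I (1) = 17. So it is a valid standard Roman numeral.

Yes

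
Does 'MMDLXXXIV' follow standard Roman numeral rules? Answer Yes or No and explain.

'MMDLXXXIV': Check the rules: uses only the symbols I, V, X, L, C, D, M; no symbol is repeated more than three times in a row; V, L and D each appear at most once; the only place a smaller symbol precedes a larger one is the allowed subtractive pair IV, the symbol right after such a pair (if any) is smaller than the pair's first symbol, and otherwise the values never increase from left to right. Value: M (1000) + M (1000) + D (500) + L (50) + X (10) + X (10) + X (10) + IV (4) = 2584. So it is a valid standard Roman numeral.

Yes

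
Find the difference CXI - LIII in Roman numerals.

CXI = 111
LIII = 53
111 - 53 = 58

LVIII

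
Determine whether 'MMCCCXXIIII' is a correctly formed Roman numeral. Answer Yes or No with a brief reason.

'MMCCCXXIIII': More than 3 consecutive I's

No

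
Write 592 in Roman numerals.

Convert 592 to Roman numerals:
  592 contains 1×500 (D)
  92 contains 1×90 (XC)
  2 contains 2×1 (II)

DXCII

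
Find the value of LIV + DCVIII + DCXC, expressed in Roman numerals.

LIV = 54, DCVIII = 608, DCXC = 690
54 + 608 = 662
662 + 690 = 1352

MCCCLII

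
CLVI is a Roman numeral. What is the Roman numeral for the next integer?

CLVI = 156; next is 157

CLVII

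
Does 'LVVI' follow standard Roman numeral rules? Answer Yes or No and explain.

'LVVI': V should not appear more than once

No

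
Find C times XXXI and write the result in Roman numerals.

C = 100
XXXI = 31
100 × 31 = 3100

MMMC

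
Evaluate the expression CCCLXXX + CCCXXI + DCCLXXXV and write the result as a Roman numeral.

CCCLXXX = 380, CCCXXI = 321, DCCLXXXV = 785
380 + 321 = 701
701 + 785 = 1486

MCDLXXXVI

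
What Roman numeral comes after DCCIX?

DCCIX = 709; next is 710

DCCX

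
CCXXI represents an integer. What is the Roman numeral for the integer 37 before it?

CCXXI = 221
221 - 37 = 184

CLXXXIV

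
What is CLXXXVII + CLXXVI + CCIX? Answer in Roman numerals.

CLXXXVII = 187, CLXXVI = 176, CCIX = 209
187 + 176 = 363
363 + 209 = 572

DLXXII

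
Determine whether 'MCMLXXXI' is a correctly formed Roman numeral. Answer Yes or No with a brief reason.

'MCMLXXXI': Check the rules: uses only the symbols I, V, X, L, C, D, M; no symbol is repeated more than three times in a row; V, L and D each appear at most once; the only place a smaller symbol precedes a larger one is the allowed subtractive pair CM, the symbol right after such a pair (if any) is smaller than the pair's first symbol, and otherwise the values never increase from left to right. Value: M (1000) + CM (900) + L (50) + X (10) + X (10) + X (10) + I (1) = 1981. So it is a valid standard Roman numeral.

Yes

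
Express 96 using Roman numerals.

Convert 96 to Roman numerals:
  96 contains 1×90 (XC)
  6 contains 1×5 (V)
  1 contains 1×1 (I)

XCVI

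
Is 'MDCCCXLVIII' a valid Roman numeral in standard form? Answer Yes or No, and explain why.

'MDCCCXLVIII': Check the rules: uses only the symbols I, V, X, L, C, D, M; no symbol is repeated more than three times in a row; V, L and D each appear at most once; the only place a smaller symbol precedes a larger one is the allowed subtractive pair XL, the symbol right after such a pair (if any) is smaller than the pair's first symbol, and otherwise the values never increase from left to right. Value: M (1000) + D (500) + C (100) + C (100) + C (100) + XL (40) + V (5) + I (1) + I (1) + I (1) = 1848. So it is a valid standard Roman numeral.

Yes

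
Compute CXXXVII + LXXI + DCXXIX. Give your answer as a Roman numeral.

CXXXVII = 137, LXXI = 71, DCXXIX = 629
137 + 71 = 208
208 + 629 = 837

DCCCXXXVII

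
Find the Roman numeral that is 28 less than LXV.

LXV = 65
65 - 28 = 37

XXXVII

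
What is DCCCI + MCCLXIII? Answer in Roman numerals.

DCCCI = 801
MCCLXIII = 1263
801 + 1263 = 2064

MMLXIV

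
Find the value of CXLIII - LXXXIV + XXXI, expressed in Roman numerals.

CXLIII = 143, LXXXIV = 84, XXXI = 31
143 - 84 = 59
59 + 31 = 90

XC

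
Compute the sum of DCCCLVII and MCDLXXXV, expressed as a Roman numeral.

DCCCLVII = 857
MCDLXXXV = 1485
857 + 1485 = 2342

MMCCCXLII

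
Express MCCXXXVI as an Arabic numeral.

MCCXXXVI: M=1000, C=100, C=100, X=10, X=10, X=10, V=5, I=1
1000 + 100 + 100 + 10 + 10 + 10 + 5 + 1 = 1236

1236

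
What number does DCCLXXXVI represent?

DCCLXXXVI: D=500, C=100, C=100, L=50, X=10, X=10, X=10, V=5, I=1
500 + 100 + 100 + 50 + 10 + 10 + 10 + 5 + 1 = 786

786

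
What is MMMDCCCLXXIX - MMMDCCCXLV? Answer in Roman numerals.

MMMDCCCLXXIX = 3879
MMMDCCCXLV = 3845
3879 - 3845 = 34

XXXIV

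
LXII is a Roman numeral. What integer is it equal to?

LXII: L=50, X=10, I=1, I=1
50 + 10 + 1 + 1 = 62

62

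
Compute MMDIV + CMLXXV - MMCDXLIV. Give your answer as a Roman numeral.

MMDIV = 2504, CMLXXV = 975, MMCDXLIV = 2444
2504 + 975 = 3479
3479 - 2444 = 1035

MXXXV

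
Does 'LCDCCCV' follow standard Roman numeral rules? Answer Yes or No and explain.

'LCDCCCV': Invalid subtractive combination: LC

No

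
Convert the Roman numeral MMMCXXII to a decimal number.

MMMCXXII: M=1000, M=1000, M=1000, C=100, X=10, X=10, I=1, I=1
1000 + 1000 + 1000 + 100 + 10 + 10 + 1 + 1 = 3122

3122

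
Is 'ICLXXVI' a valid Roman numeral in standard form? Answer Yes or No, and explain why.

'ICLXXVI': Invalid subtractive combination: IC

No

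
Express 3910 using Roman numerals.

Convert 3910 to Roman numerals:
  3910 contains 3×1000 (MMM)
  910 contains 1×900 (CM)
  10 contains 1×10 (X)

MMMCMX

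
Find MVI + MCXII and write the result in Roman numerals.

MVI = 1006
MCXII = 1112
1006 + 1112 = 2118

MMCXVIII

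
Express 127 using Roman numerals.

Convert 127 to Roman numerals:
  127 contains 1×100 (C)
  27 contains 2×10 (XX)
  7 contains 1×5 (V)
  2 contains 2×1 (II)

CXXVII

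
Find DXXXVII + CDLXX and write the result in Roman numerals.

DXXXVII = 537
CDLXX = 470
537 + 470 = 1007

MVII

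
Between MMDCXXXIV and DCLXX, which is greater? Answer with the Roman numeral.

MMDCXXXIV = 2634
DCLXX = 670
2634 is larger

MMDCXXXIV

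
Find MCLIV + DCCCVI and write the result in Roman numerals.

MCLIV = 1154
DCCCVI = 806
1154 + 806 = 1960

MCMLX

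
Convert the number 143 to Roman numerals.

Convert 143 to Roman numerals:
  143 contains 1×100 (C)
  43 contains 1×40 (XL)
  3 contains 3×1 (III)

CXLIII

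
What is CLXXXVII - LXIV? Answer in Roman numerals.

CLXXXVII = 187
LXIV = 64
187 - 64 = 123

CXXIII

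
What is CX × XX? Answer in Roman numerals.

CX = 110
XX = 20
110 × 20 = 2200

MMCC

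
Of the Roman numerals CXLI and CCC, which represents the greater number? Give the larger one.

CXLI = 141
CCC = 300
300 is larger

CCC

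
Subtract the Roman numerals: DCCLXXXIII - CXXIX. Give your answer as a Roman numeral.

DCCLXXXIII = 783
CXXIX = 129
783 - 129 = 654

DCLIV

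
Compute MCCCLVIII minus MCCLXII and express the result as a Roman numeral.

MCCCLVIII = 1358
MCCLXII = 1262
1358 - 1262 = 96

XCVI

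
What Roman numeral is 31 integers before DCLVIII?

DCLVIII = 658
658 - 31 = 627

DCXXVII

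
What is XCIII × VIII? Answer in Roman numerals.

XCIII = 93
VIII = 8
93 × 8 = 744

DCCXLIV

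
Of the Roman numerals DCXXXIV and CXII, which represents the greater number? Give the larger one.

DCXXXIV = 634
CXII = 112
634 is larger

DCXXXIV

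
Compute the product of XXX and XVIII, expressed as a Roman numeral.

XXX = 30
XVIII = 18
30 × 18 = 540

DXL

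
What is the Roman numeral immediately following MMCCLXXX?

MMCCLXXX = 2280; next is 2281

MMCCLXXXI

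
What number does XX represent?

XX: X=10, X=10
10 + 10 = 20

20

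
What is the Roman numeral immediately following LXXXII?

LXXXII = 82; next is 83

LXXXIII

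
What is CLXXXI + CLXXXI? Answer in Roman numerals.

CLXXXI = 181
CLXXXI = 181
181 + 181 = 362

CCCLXII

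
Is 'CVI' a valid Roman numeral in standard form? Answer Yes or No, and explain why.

'CVI': Check the rules: uses only the symbols I, V, X, L, C, D, M; no symbol is repeated more than three times in a row; V, L and D each appear at most once; no smaller symbol precedes a larger one (values never increase from left to right). Value: C (100) + V (5) + I (1) = 106. So it is a valid standard Roman numeral.

Yes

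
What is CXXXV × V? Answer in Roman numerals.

CXXXV = 135
V = 5
135 × 5 = 675

DCLXXV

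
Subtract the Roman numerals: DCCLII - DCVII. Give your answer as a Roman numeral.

DCCLII = 752
DCVII = 607
752 - 607 = 145

CXLV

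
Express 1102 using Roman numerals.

Convert 1102 to Roman numerals:
  1102 contains 1×1000 (M)
  102 contains 1×100 (C)
  2 contains 2×1 (II)

MCII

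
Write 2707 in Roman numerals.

Convert 2707 to Roman numerals:
  2707 contains 2×1000 (MM)
  707 contains 1×500 (D)
  207 contains 2×100 (CC)
  7 contains 1×5 (V)
  2 contains 2×1 (II)

MMDCCVII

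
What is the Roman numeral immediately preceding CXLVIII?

CXLVIII = 148, so the previous integer is 148 - 1 = 147

CXLVII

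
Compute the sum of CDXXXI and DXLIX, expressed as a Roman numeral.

CDXXXI = 431
DXLIX = 549
431 + 549 = 980

CMLXXX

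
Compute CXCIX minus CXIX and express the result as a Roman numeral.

CXCIX = 199
CXIX = 119
199 - 119 = 80

LXXX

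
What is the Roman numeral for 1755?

Convert 1755 to Roman numerals:
  1755 contains 1×1000 (M)
  755 contains 1×500 (D)
  255 contains 2×100 (CC)
  55 contains 1×50 (L)
  5 contains 1×5 (V)

MDCCLV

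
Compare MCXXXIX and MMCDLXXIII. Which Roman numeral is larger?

MCXXXIX = 1139
MMCDLXXIII = 2473
2473 is larger

MMCDLXXIII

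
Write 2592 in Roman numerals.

Convert 2592 to Roman numerals:
  2592 contains 2×1000 (MM)
  592 contains 1×500 (D)
  92 contains 1×90 (XC)
  2 contains 2×1 (II)

MMDXCII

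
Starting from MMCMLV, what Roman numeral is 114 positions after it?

MMCMLV = 2955
2955 + 114 = 3069

MMMLXIX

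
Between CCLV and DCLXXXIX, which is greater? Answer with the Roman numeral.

CCLV = 255
DCLXXXIX = 689
689 is larger

DCLXXXIX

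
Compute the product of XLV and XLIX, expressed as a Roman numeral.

XLV = 45
XLIX = 49
45 × 49 = 2205

MMCCV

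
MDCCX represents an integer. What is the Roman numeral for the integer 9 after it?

MDCCX = 1710
1710 + 9 = 1719

MDCCXIX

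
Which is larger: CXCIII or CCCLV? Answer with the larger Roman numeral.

CXCIII = 193
CCCLV = 355
355 is larger

CCCLV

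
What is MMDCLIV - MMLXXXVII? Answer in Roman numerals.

MMDCLIV = 2654
MMLXXXVII = 2087
2654 - 2087 = 567

DLXVII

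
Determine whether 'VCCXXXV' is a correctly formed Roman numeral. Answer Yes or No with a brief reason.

'VCCXXXV': V should not appear more than once

No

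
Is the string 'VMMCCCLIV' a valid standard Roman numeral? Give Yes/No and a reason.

'VMMCCCLIV': V should not appear more than once

No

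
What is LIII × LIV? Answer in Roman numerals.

LIII = 53
LIV = 54
53 × 54 = 2862

MMDCCCLXII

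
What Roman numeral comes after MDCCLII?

MDCCLII = 1752; next is 1753

MDCCLIII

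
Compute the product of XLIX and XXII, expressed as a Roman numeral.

XLIX = 49
XXII = 22
49 × 22 = 1078

MLXXVIII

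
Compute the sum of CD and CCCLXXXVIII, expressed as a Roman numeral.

CD = 400
CCCLXXXVIII = 388
400 + 388 = 788

DCCLXXXVIII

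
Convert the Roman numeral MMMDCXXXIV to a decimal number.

MMMDCXXXIV: M=1000, M=1000, M=1000, D=500, C=100, X=10, X=10, X=10, IV=4
1000 + 1000 + 1000 + 500 + 100 + 10 + 10 + 10 + 4 = 3634

3634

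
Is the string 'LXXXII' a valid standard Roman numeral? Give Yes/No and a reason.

'LXXXII': Check the rules: uses only the symbols I, V, X, L, C, D, M; no symbol is repeated more than three times in a row; V, L and D each appear at most once; no smaller symbol precedes a larger one (values never increase from left to right). Value: L (50) + X (10) + X (10) + X (10) + I (1) + I (1) = 82. So it is a valid standard Roman numeral.

Yes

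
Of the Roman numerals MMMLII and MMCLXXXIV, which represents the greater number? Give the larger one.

MMMLII = 3052
MMCLXXXIV = 2184
3052 is larger

MMMLII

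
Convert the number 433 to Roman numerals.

Convert 433 to Roman numerals:
  433 contains 1×400 (CD)
  33 contains 3×10 (XXX)
  3 contains 3×1 (III)

CDXXXIII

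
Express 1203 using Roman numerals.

Convert 1203 to Roman numerals:
  1203 contains 1×1000 (M)
  203 contains 2×100 (CC)
  3 contains 3×1 (III)

MCCIII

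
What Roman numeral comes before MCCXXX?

MCCXXX = 1230; previous is 1229

MCCXXIX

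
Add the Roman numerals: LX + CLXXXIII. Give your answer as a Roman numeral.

LX = 60
CLXXXIII = 183
60 + 183 = 243

CCXLIII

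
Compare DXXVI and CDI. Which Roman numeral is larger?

DXXVI = 526
CDI = 401
526 is larger

DXXVI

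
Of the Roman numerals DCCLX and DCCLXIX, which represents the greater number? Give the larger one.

DCCLX = 760
DCCLXIX = 769
769 is larger

DCCLXIX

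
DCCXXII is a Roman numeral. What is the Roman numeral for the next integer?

DCCXXII = 722, so the next integer is 722 + 1 = 723

DCCXXIII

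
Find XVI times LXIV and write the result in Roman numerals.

XVI = 16
LXIV = 64
16 × 64 = 1024

MXXIV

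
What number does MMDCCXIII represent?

MMDCCXIII: M=1000, M=1000, D=500, C=100, C=100, X=10, I=1, I=1, I=1
1000 + 1000 + 500 + 100 + 100 + 10 + 1 + 1 + 1 = 2713

2713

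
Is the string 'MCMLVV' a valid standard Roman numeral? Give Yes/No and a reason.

'MCMLVV': V should not appear more than once

No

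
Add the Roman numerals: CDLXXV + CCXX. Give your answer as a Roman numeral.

CDLXXV = 475
CCXX = 220
475 + 220 = 695

DCXCV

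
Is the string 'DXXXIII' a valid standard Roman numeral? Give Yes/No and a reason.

'DXXXIII': Check the rules: uses only the symbols I, V, X, L, C, D, M; no symbol is repeated more than three times in a row; V, L and D each appear at most once; no smaller symbol precedes a larger one (values never increase from left to right). Value: D (500) + X (10) + X (10) + X (10) + I (1) + I (1) + I (1) = 533. So it is a valid standard Roman numeral.

Yes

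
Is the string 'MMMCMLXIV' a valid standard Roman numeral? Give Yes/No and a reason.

'MMMCMLXIV': Check the rules: uses only the symbols I, V, X, L, C, D, M; no symbol is repeated more than three times in a row; V, L and D each appear at most once; the only places a smaller symbol precedes a larger one are the allowed subtractive pairs CM, IV, the symbol right after such a pair (if any) is smaller than the pair's first symbol, and otherwise the values never increase from left to right. Value: M (1000) + M (1000) + M (1000) + CM (900) + L (50) + X (10) + IV (4) = 3964. So it is a valid standard Roman numeral.

Yes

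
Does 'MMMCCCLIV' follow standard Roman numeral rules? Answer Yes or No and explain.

'MMMCCCLIV': Check the rules: uses only the symbols I, V, X, L, C, D, M; no symbol is repeated more than three times in a row; V, L and D each appear at most once; the only place a smaller symbol precedes a larger one is the allowed subtractive pair IV, the symbol right after such a pair (if any) is smaller than the pair's first symbol, and otherwise the values never increase from left to right. Value: M (1000) + M (1000) + M (1000) + C (100) + C (100) + C (100) + L (50) + IV (4) = 3354. So it is a valid standard Roman numeral.

Yes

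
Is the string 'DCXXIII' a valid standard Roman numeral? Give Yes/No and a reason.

'DCXXIII': Check the rules: uses only the symbols I, V, X, L, C, D, M; no symbol is repeated more than three times in a row; V, L and D each appear at most once; no smaller symbol precedes a larger one (values never increase from left to right). Value: D (500) + C (100) + X (10) + X (10) + I (1) + I (1) + I (1) = 623. So it is a valid standard Roman numeral.

Yes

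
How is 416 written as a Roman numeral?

Convert 416 to Roman numerals:
  416 contains 1×400 (CD)
  16 contains 1×10 (X)
  6 contains 1×5 (V)
  1 contains 1×1 (I)

CDXVI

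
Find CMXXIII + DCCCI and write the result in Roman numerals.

CMXXIII = 923
DCCCI = 801
923 + 801 = 1724

MDCCXXIV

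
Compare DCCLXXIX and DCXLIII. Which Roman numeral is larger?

DCCLXXIX = 779
DCXLIII = 643
779 is larger

DCCLXXIX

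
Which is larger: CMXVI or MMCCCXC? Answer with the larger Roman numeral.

CMXVI = 916
MMCCCXC = 2390
2390 is larger

MMCCCXC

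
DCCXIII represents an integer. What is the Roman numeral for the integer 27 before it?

DCCXIII = 713
713 - 27 = 686

DCLXXXVI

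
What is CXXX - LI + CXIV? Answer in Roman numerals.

CXXX = 130, LI = 51, CXIV = 114
130 - 51 = 79
79 + 114 = 193

CXCIII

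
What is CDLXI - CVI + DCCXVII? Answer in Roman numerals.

CDLXI = 461, CVI = 106, DCCXVII = 717
461 - 106 = 355
355 + 717 = 1072

MLXXII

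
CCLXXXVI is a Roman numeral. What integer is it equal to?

CCLXXXVI: C=100, C=100, L=50, X=10, X=10, X=10, V=5, I=1
100 + 100 + 50 + 10 + 10 + 10 + 5 + 1 = 286

286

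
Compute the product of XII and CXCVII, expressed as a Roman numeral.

XII = 12
CXCVII = 197
12 × 197 = 2364

MMCCCLXIV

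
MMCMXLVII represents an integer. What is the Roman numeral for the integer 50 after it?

MMCMXLVII = 2947
2947 + 50 = 2997

MMCMXCVII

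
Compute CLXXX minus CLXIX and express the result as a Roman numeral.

CLXXX = 180
CLXIX = 169
180 - 169 = 11

XI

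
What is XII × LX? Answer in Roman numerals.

XII = 12
LX = 60
12 × 60 = 720

DCCXX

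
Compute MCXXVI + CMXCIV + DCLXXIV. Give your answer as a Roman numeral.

MCXXVI = 1126, CMXCIV = 994, DCLXXIV = 674
1126 + 994 = 2120
2120 + 674 = 2794

MMDCCXCIV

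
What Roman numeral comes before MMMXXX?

MMMXXX = 3030, so the previous integer is 3030 - 1 = 3029

MMMXXIX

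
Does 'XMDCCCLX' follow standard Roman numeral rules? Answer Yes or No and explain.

'XMDCCCLX': Invalid subtractive combination: XM

No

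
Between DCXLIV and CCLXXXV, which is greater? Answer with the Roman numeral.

DCXLIV = 644
CCLXXXV = 285
644 is larger

DCXLIV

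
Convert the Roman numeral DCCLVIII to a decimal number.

DCCLVIII: D=500, C=100, C=100, L=50, V=5, I=1, I=1, I=1
500 + 100 + 100 + 50 + 5 + 1 + 1 + 1 = 758

758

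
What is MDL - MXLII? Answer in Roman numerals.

MDL = 1550
MXLII = 1042
1550 - 1042 = 508

DVIII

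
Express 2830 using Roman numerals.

Convert 2830 to Roman numerals:
  2830 contains 2×1000 (MM)
  830 contains 1×500 (D)
  330 contains 3×100 (CCC)
  30 contains 3×10 (XXX)

MMDCCCXXX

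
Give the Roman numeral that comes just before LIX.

LIX = 59; previous is 58

LVIII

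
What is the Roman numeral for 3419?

Convert 3419 to Roman numerals:
  3419 contains 3×1000 (MMM)
  419 contains 1×400 (CD)
  19 contains 1×10 (X)
  9 contains 1×9 (IX)

MMMCDXIX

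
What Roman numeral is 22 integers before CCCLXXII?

CCCLXXII = 372
372 - 22 = 350

CCCL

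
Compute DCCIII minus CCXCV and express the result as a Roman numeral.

DCCIII = 703
CCXCV = 295
703 - 295 = 408

CDVIII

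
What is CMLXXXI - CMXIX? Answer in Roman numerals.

CMLXXXI = 981
CMXIX = 919
981 - 919 = 62

LXII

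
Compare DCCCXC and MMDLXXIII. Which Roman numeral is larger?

DCCCXC = 890
MMDLXXIII = 2573
2573 is larger

MMDLXXIII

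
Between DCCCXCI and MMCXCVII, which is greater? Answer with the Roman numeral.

DCCCXCI = 891
MMCXCVII = 2197
2197 is larger

MMCXCVII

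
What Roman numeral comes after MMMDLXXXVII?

MMMDLXXXVII = 3587; next is 3588

MMMDLXXXVIII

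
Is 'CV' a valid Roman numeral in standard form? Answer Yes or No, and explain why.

'CV': Check the rules: uses only the symbols I, V, X, L, C, D, M; no symbol is repeated more than three times in a row; V, L and D each appear at most once; no smaller symbol precedes a larger one (values never increase from left to right). Value: C (100) + V (5) = 105. So it is a valid standard Roman numeral.

Yes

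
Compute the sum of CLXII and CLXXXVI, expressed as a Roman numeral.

CLXII = 162
CLXXXVI = 186
162 + 186 = 348

CCCXLVIII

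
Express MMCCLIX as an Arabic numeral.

MMCCLIX: M=1000, M=1000, C=100, C=100, L=50, IX=9
1000 + 1000 + 100 + 100 + 50 + 9 = 2259

2259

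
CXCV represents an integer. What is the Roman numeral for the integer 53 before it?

CXCV = 195
195 - 53 = 142

CXLII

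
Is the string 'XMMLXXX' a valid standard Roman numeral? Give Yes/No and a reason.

'XMMLXXX': Invalid subtractive combination: XM

No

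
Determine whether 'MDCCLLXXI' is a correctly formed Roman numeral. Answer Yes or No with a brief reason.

'MDCCLLXXI': L should not appear more than once

No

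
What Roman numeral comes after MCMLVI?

MCMLVI = 1956; next is 1957

MCMLVII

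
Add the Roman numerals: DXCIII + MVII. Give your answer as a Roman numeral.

DXCIII = 593
MVII = 1007
593 + 1007 = 1600

MDC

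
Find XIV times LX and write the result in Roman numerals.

XIV = 14
LX = 60
14 × 60 = 840

DCCCXL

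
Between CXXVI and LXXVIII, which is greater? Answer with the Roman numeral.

CXXVI = 126
LXXVIII = 78
126 is larger

CXXVI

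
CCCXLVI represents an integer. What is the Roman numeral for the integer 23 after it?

CCCXLVI = 346
346 + 23 = 369

CCCLXIX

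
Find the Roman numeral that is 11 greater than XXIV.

XXIV = 24
24 + 11 = 35

XXXV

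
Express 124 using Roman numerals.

Convert 124 to Roman numerals:
  124 contains 1×100 (C)
  24 contains 2×10 (XX)
  4 contains 1×4 (IV)

CXXIV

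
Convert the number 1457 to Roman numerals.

Convert 1457 to Roman numerals:
  1457 contains 1×1000 (M)
  457 contains 1×400 (CD)
  57 contains 1×50 (L)
  7 contains 1×5 (V)
  2 contains 2×1 (II)

MCDLVII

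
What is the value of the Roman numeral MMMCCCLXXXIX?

MMMCCCLXXXIX: M=1000, M=1000, M=1000, C=100, C=100, C=100, L=50, X=10, X=10, X=10, IX=9
1000 + 1000 + 1000 + 100 + 100 + 100 + 50 + 10 + 10 + 10 + 9 = 3389

3389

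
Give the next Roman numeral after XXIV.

XXIV = 24; next is 25

XXV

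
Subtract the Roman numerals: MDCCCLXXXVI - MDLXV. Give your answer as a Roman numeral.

MDCCCLXXXVI = 1886
MDLXV = 1565
1886 - 1565 = 321

CCCXXI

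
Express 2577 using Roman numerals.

Convert 2577 to Roman numerals:
  2577 contains 2×1000 (MM)
  577 contains 1×500 (D)
  77 contains 1×50 (L)
  27 contains 2×10 (XX)
  7 contains 1×5 (V)
  2 contains 2×1 (II)

MMDLXXVII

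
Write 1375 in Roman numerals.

Convert 1375 to Roman numerals:
  1375 contains 1×1000 (M)
  375 contains 3×100 (CCC)
  75 contains 1×50 (L)
  25 contains 2×10 (XX)
  5 contains 1×5 (V)

MCCCLXXV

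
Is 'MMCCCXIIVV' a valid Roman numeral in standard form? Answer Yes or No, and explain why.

'MMCCCXIIVV': V should not appear more than once

No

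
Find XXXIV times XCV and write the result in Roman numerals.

XXXIV = 34
XCV = 95
34 × 95 = 3230

MMMCCXXX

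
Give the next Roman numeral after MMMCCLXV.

MMMCCLXV = 3265, so the next integer is 3265 + 1 = 3266

MMMCCLXVI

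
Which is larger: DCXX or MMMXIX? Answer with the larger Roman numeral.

DCXX = 620
MMMXIX = 3019
3019 is larger

MMMXIX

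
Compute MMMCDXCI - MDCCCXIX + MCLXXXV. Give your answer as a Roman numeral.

MMMCDXCI = 3491, MDCCCXIX = 1819, MCLXXXV = 1185
3491 - 1819 = 1672
1672 + 1185 = 2857

MMDCCCLVII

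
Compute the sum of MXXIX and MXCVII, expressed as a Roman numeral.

MXXIX = 1029
MXCVII = 1097
1029 + 1097 = 2126

MMCXXVI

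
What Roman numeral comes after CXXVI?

CXXVI = 126; next is 127

CXXVII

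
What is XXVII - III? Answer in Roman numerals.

XXVII = 27
III = 3
27 - 3 = 24

XXIV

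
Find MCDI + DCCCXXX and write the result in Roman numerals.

MCDI = 1401
DCCCXXX = 830
1401 + 830 = 2231

MMCCXXXI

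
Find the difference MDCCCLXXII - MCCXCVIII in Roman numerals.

MDCCCLXXII = 1872
MCCXCVIII = 1298
1872 - 1298 = 574

DLXXIV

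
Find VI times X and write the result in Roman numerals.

VI = 6
X = 10
6 × 10 = 60

LX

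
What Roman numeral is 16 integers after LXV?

LXV = 65
65 + 16 = 81

LXXXI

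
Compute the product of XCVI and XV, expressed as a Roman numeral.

XCVI = 96
XV = 15
96 × 15 = 1440

MCDXL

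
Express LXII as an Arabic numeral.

LXII: L=50, X=10, I=1, I=1
50 + 10 + 1 + 1 = 62

62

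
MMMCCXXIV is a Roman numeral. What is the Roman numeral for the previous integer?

MMMCCXXIV = 3224, so the previous integer is 3224 - 1 = 3223

MMMCCXXIII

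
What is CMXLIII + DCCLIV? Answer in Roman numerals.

CMXLIII = 943
DCCLIV = 754
943 + 754 = 1697

MDCXCVII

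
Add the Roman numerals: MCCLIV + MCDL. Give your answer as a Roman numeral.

MCCLIV = 1254
MCDL = 1450
1254 + 1450 = 2704

MMDCCIV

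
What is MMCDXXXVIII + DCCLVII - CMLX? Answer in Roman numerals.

MMCDXXXVIII = 2438, DCCLVII = 757, CMLX = 960
2438 + 757 = 3195
3195 - 960 = 2235

MMCCXXXV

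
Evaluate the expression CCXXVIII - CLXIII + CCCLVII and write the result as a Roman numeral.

CCXXVIII = 228, CLXIII = 163, CCCLVII = 357
228 - 163 = 65
65 + 357 = 422

CDXXII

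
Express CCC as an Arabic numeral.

CCC: C=100, C=100, C=100
100 + 100 + 100 = 300

300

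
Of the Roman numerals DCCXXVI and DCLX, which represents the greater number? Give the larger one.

DCCXXVI = 726
DCLX = 660
726 is larger

DCCXXVI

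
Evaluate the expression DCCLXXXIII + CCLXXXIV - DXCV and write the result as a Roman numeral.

DCCLXXXIII = 783, CCLXXXIV = 284, DXCV = 595
783 + 284 = 1067
1067 - 595 = 472

CDLXXII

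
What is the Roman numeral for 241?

Convert 241 to Roman numerals:
  241 contains 2×100 (CC)
  41 contains 1×40 (XL)
  1 contains 1×1 (I)

CCXLI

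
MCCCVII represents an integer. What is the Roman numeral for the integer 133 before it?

MCCCVII = 1307
1307 - 133 = 1174

MCLXXIV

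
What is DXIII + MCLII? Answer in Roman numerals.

DXIII = 513
MCLII = 1152
513 + 1152 = 1665

MDCLXV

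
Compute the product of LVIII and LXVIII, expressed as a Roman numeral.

LVIII = 58
LXVIII = 68
58 × 68 = 3944

MMMCMXLIV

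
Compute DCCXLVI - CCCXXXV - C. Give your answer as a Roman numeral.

DCCXLVI = 746, CCCXXXV = 335, C = 100
746 - 335 = 411
411 - 100 = 311

CCCXI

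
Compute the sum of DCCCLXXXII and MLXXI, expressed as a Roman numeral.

DCCCLXXXII = 882
MLXXI = 1071
882 + 1071 = 1953

MCMLIII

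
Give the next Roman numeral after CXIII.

CXIII = 113, so the next integer is 113 + 1 = 114

CXIV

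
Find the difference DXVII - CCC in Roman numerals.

DXVII = 517
CCC = 300
517 - 300 = 217

CCXVII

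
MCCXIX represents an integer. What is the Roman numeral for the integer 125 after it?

MCCXIX = 1219
1219 + 125 = 1344

MCCCXLIV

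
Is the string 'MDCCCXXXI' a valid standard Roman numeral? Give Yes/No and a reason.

'MDCCCXXXI': Check the rules: uses only the symbols I, V, X, L, C, D, M; no symbol is repeated more than three times in a row; V, L and D each appear at most once; no smaller symbol precedes a larger one (values never increase from left to right). Value: M (1000) + D (500) + C (100) + C (100) + C (100) + X (10) + X (10) + X (10) + I (1) = 1831. So it is a valid standard Roman numeral.

Yes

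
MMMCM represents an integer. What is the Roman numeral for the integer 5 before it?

MMMCM = 3900
3900 - 5 = 3895

MMMDCCCXCV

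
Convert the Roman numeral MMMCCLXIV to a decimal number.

MMMCCLXIV: M=1000, M=1000, M=1000, C=100, C=100, L=50, X=10, IV=4
1000 + 1000 + 1000 + 100 + 100 + 50 + 10 + 4 = 3264

3264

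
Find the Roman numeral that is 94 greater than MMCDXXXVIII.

MMCDXXXVIII = 2438
2438 + 94 = 2532

MMDXXXII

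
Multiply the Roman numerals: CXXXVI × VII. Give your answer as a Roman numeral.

CXXXVI = 136
VII = 7
136 × 7 = 952

CMLII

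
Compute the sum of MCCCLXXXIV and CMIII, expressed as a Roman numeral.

MCCCLXXXIV = 1384
CMIII = 903
1384 + 903 = 2287

MMCCLXXXVII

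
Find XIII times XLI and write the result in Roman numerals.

XIII = 13
XLI = 41
13 × 41 = 533

DXXXIII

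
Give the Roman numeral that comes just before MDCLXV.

MDCLXV = 1665, so the previous integer is 1665 - 1 = 1664

MDCLXIV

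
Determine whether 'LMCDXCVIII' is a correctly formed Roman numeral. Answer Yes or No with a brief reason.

'LMCDXCVIII': Invalid subtractive combination: LM

No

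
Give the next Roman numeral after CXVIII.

CXVIII = 118; next is 119

CXIX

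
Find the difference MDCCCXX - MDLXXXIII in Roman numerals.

MDCCCXX = 1820
MDLXXXIII = 1583
1820 - 1583 = 237

CCXXXVII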